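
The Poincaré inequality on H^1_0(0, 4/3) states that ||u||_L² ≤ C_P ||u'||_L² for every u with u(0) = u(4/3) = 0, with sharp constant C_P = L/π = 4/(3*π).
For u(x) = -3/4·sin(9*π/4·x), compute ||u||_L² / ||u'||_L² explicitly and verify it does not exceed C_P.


||u||_L² / ||u'||_L² = 4/(9*π) < C_P = 4/(3*π).

u(x) = -3/4·sin(9*π/4·x), so u'(x) = -27*π*cos(9*π*x/4)/16.
Writing u(x) = A·sin(kπx/L) with A = -3/4 and k = 3, use ∫_0^L sin²(kπx/L) dx = L/2 and ∫_0^L cos²(kπx/L) dx = L/2.
u² = 9/16·sin²(9*π/4·x) and (u')² = 729*π^2/256·cos²(9*π/4·x), and each of sin², cos² integrates to L/2 = 2/3 over (0, 4/3).
∫_0^4/3 u² dx = 3/8, so ||u||_L² = sqrt(6)/4.
∫_0^4/3 (u')² dx = 243*π^2/128, so ||u'||_L² = 9*sqrt(6)*π/16.
Ratio ||u||_L² / ||u'||_L² = 4/(9*π).
Sharp Poincaré constant on H^1_0(0, 4/3) is C_P = L/π = 4/(3*π), achieved by sin(3*π/4·x).
This is the k = 3 harmonic; the ratio L/(kπ) is strictly less than C_P = L/π, consistent with the sharp inequality ||u||_L² ≤ C_P ||u'||_L².


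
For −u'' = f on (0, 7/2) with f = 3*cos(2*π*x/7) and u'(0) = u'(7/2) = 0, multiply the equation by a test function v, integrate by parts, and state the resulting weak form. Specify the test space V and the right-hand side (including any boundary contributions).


V = H^1(0, 7/2) (no boundary constraint on v; u is determined up to an additive constant); weak form: ∫_0^7/2 u'v' dx = ∫_0^7/2 (3*cos(2*π*x/7)) v dx for all v ∈ V.

Multiply both sides by a test function v and integrate from 0 to 7/2:
  ∫_0^7/2 −u''(x) v(x) dx = ∫_0^7/2 f(x) v(x) dx.
Integrate the LHS by parts once:
  ∫_0^7/2 −u'' v dx = −[u'(x) v(x)]_0^7/2 + ∫_0^7/2 u'(x) v'(x) dx.
Thus ∫_0^7/2 u'(x) v'(x) dx = ∫_0^7/2 f(x) v(x) dx + [u'(x) v(x)]_0^7/2.
Choose V so that boundary terms are either known or forced to vanish.
u has homogeneous Neumann: u'(0) = u'(7/2) = 0. So [u' v]_0^7/2 = 0·v(7/2) − 0·v(0) = 0 for any v; take V = H^1(0, 7/2).
Weak formulation: find u (satisfying any essential BC) such that ∫_0^7/2 u'(x) v'(x) dx = ∫_0^7/2 f v dx for all v ∈ V (homogeneous Neumann, so boundary terms vanish).
Substituting f(x) = 3*cos(2*π*x/7), the right-hand side is ∫_0^7/2 (3*cos(2*π*x/7)) v dx.
Compatibility check (pure Neumann): taking v ≡ 1 ∈ V gives 0 = ∫_0^7/2 f dx + (0) − (0), i.e. ∫_0^7/2 f dx must equal u'(0) − u'(7/2) = 0. Indeed ∫_0^7/2 (3*cos(2*π*x/7)) dx = 0, so the data are compatible. The solution is then unique only up to an additive constant (fix it e.g. by requiring ∫_0^7/2 u dx = 0).


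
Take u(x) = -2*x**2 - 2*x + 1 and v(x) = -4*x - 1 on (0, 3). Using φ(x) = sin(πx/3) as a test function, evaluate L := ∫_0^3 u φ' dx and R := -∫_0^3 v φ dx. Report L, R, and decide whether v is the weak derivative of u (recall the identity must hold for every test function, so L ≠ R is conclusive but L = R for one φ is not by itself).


LHS = 48/π, RHS = 42/π. No, v is not the weak derivative of u.

u(x) = -2*x**2 - 2*x + 1, classical derivative u'(x) = -4*x - 2.
φ(x) = sin(πx/3), so φ'(x) = π*cos(π*x/3)/3.
Note φ(0) = φ(3) = 0, so the boundary term u·φ vanishes.
LHS = ∫_0^3 u(x) φ'(x) dx = ∫_0^3 (-2*π*x^2*cos(π*x/3)/3 - 2*π*x*cos(π*x/3)/3 + π*cos(π*x/3)/3) dx. Term by term:
  ∫_0^3 π*cos(π*x/3)/3 dx = 0;  ∫_0^3 -2*π*x*cos(π*x/3)/3 dx = 12/π;  ∫_0^3 -2*π*x^2*cos(π*x/3)/3 dx = 36/π.
Sum: 0 + 12/π + 36/π = 48/π.
So LHS = 48/π.
∫_0^3 v(x) φ(x) dx = ∫_0^3 (-4*x*sin(π*x/3) - sin(π*x/3)) dx. Term by term:
  ∫_0^3 -sin(π*x/3) dx = -6/π;  ∫_0^3 -4*x*sin(π*x/3) dx = -36/π.
Sum: -6/π − 36/π = -42/π.
So RHS = -∫_0^3 v(x) φ(x) dx = 42/π.
LHS − RHS = 6/π ≠ 0, so the identity fails.
(For a valid weak derivative the identity must hold for EVERY test function, in particular this one. The failure shows v is NOT the weak derivative of u.)
Correct weak derivative would be u'(x) = -4*x - 2.


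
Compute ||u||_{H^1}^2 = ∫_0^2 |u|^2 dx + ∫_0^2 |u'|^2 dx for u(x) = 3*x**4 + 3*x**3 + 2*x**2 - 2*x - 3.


||u||_{H^1}^2 = 767642/105

The H^1 norm (squared) on an interval (0, L) is
  ||u||_{H^1}^2 = ∫_0^L u(x)^2 dx + ∫_0^L u'(x)^2 dx.
Compute u'(x) = 12*x**3 + 9*x**2 + 4*x - 2.
Then u(x)^2 = 9*x**8 + 18*x**7 + 21*x**6 - 26*x**4 - 26*x**3 - 8*x**2 + 12*x + 9 and u'(x)^2 = 144*x**6 + 216*x**5 + 177*x**4 + 24*x**3 - 20*x**2 - 16*x + 4.
Integrate each monomial from 0 to 2 using ∫_0^2 c·x^n dx = c·2^(n+1)/(n+1):
  ∫_0^2 u(x)^2 dx = ∫_0^2 (9*x^8 + 18*x^7 + 21*x^6 - 26*x^4 - 26*x^3 - 8*x^2 + 12*x + 9) dx. Term by term:
    ∫_0^2 9*x^8 dx = 512;  ∫_0^2 18*x^7 dx = 576;  ∫_0^2 21*x^6 dx = 384;
    ∫_0^2 -26*x^4 dx = -832/5;  ∫_0^2 -26*x^3 dx = -104;  ∫_0^2 -8*x^2 dx = -64/3;
    ∫_0^2 12*x dx = 24;  ∫_0^2 9 dx = 18.
  Sum: 512 + 576 + 384 − 832/5 − 104 − 64/3 + 24 + 18 = 18334/15.
  ∫_0^2 u'(x)^2 dx = ∫_0^2 (144*x^6 + 216*x^5 + 177*x^4 + 24*x^3 - 20*x^2 - 16*x + 4) dx. Term by term:
    ∫_0^2 144*x^6 dx = 18432/7;  ∫_0^2 216*x^5 dx = 2304;  ∫_0^2 177*x^4 dx = 5664/5;
    ∫_0^2 24*x^3 dx = 96;  ∫_0^2 -20*x^2 dx = -160/3;  ∫_0^2 -16*x dx = -32;
    ∫_0^2 4 dx = 8.
  Sum: 18432/7 + 2304 + 5664/5 + 96 − 160/3 − 32 + 8 = 639304/105.
Adding: ||u||_{H^1}^2 = 18334/15 + 639304/105 = 767642/105.


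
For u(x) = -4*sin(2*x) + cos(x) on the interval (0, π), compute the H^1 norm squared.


||u||_{H^1(0,π)}^2 = -64/3 + 41*π

u'(x) = -sin(x) - 8*cos(2*x).
Expand u² and (u')² and integrate term by term on (0, π), using: for integers n ≥ 1, ∫_0^π sin²(nx) dx = ∫_0^π cos²(nx) dx = π/2; for n ≠ n', ∫_0^π sin(nx)sin(n'x) dx = ∫_0^π cos(nx)cos(n'x) dx = 0; and by product-to-sum, ∫_0^π sin(nx)cos(n'x) dx = ½∫_0^π [sin((n+n')x) + sin((n−n')x)] dx, which is 0 when n+n' is even and 2n/(n²−n'²) when n+n' is odd (it need not vanish on (0, π)).
  u² squared terms: (-4)²·∫sin(2x)² dx = 16·π/2 = 8*π;  (1)²·∫cos(x)² dx = 1·π/2 = π/2.
  u² cross terms: 2·(-4)·(1)·∫sin(2x)·cos(x) dx = -8·(4/3) = -32/3.
  So ∫_0^π u² dx = 8*π + π/2 − 32/3 = -32/3 + 17*π/2.
  (u')² squared terms: (-1)²·∫sin(x)² dx = 1·π/2 = π/2;  (-8)²·∫cos(2x)² dx = 64·π/2 = 32*π.
  (u')² cross terms: 2·(-1)·(-8)·∫sin(x)·cos(2x) dx = 16·(-2/3) = -32/3.
  So ∫_0^π (u')² dx = π/2 + 32*π − 32/3 = -32/3 + 65*π/2.
||u||_{H^1}^2 = (-32/3 + 17*π/2) + (-32/3 + 65*π/2) = -64/3 + 41*π.


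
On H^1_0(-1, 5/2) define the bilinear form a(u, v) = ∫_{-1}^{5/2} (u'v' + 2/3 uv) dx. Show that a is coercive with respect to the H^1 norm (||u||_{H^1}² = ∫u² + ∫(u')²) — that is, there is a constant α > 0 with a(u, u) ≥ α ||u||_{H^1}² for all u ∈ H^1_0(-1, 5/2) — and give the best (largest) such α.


α = 2*(49 + 6*π^2)/(3*(4*π^2 + 49))

Coercivity of a(·,·) on H^1_0(-1, 5/2) means a(u, u) ≥ α ||u||_{H^1}² for every u ∈ H^1_0.
The interval has length L = 7/2, and Poincaré/coercivity depend only on L. Here a(u, u) = ∫(u')² + (2/3)·∫u².
Here 0 < c = 2/3 < 1. The condition a(u,u) ≥ α||u||_{H^1}² reads (1−α)∫(u')² ≥ (α−c)∫u². Any admissible α is ≤ 1 (rapidly oscillating u have ∫u²/∫(u')² → 0), and α = 1 would force 0 ≥ (1−c)∫u², impossible since c < 1; so 1−α > 0. By the sharp Poincaré inequality on H^1_0 of an interval of length L, ∫(u')² ≥ (π/L)²∫u² with equality for the first sine mode sin(π(x−x₀)/L) (x₀ the left endpoint), so the inequality holds for all u iff (1−α)(π/L)² ≥ α − c, i.e. α ≤ ((π/L)² + c)/((π/L)² + 1) = (1 + c(L/π)²)/(1 + (L/π)²). With (π/L)² = 4*π^2/49 and c = 2/3, the largest admissible constant is α = ((π/L)² + c)/((π/L)² + 1).
Simplifying, α = 2*(49 + 6*π^2)/(3*(4*π^2 + 49)).


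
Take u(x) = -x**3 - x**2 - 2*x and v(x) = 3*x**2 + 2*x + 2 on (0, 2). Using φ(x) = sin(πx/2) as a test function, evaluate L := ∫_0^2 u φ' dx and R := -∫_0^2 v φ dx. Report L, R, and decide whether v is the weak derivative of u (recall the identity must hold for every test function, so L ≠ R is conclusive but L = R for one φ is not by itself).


LHS = -96/π^3 + 40/π, RHS = -40/π + 96/π^3. No, v is not the weak derivative of u.

u(x) = -x**3 - x**2 - 2*x, classical derivative u'(x) = -3*x**2 - 2*x - 2.
φ(x) = sin(πx/2), so φ'(x) = π*cos(π*x/2)/2.
Note φ(0) = φ(2) = 0, so the boundary term u·φ vanishes.
LHS = ∫_0^2 u(x) φ'(x) dx = ∫_0^2 (-π*x^3*cos(π*x/2)/2 - π*x^2*cos(π*x/2)/2 - π*x*cos(π*x/2)) dx. Term by term:
  ∫_0^2 -π*x*cos(π*x/2) dx = 8/π;  ∫_0^2 -π*x^2*cos(π*x/2)/2 dx = 8/π;  ∫_0^2 -π*x^3*cos(π*x/2)/2 dx = -96/π^3 + 24/π.
Sum: 8/π + 8/π + -96/π^3 + 24/π = -96/π^3 + 40/π.
So LHS = -96/π^3 + 40/π.
∫_0^2 v(x) φ(x) dx = ∫_0^2 (3*x^2*sin(π*x/2) + 2*x*sin(π*x/2) + 2*sin(π*x/2)) dx. Term by term:
  ∫_0^2 2*sin(π*x/2) dx = 8/π;  ∫_0^2 2*x*sin(π*x/2) dx = 8/π;  ∫_0^2 3*x^2*sin(π*x/2) dx = -96/π^3 + 24/π.
Sum: 8/π + 8/π + -96/π^3 + 24/π = -96/π^3 + 40/π.
So RHS = -∫_0^2 v(x) φ(x) dx = -40/π + 96/π^3.
LHS − RHS = -192/π^3 + 80/π ≠ 0, so the identity fails.
(For a valid weak derivative the identity must hold for EVERY test function, in particular this one. The failure shows v is NOT the weak derivative of u.)
Correct weak derivative would be u'(x) = -3*x**2 - 2*x - 2.


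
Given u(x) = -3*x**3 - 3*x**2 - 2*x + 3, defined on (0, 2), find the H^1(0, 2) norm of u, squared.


||u||_{H^1}^2 = 170314/105

The H^1 norm (squared) on an interval (0, L) is
  ||u||_{H^1}^2 = ∫_0^L u(x)^2 dx + ∫_0^L u'(x)^2 dx.
Compute u'(x) = -9*x**2 - 6*x - 2.
Then u(x)^2 = 9*x**6 + 18*x**5 + 21*x**4 - 6*x**3 - 14*x**2 - 12*x + 9 and u'(x)^2 = 81*x**4 + 108*x**3 + 72*x**2 + 24*x + 4.
Integrate each monomial from 0 to 2 using ∫_0^2 c·x^n dx = c·2^(n+1)/(n+1):
  ∫_0^2 u(x)^2 dx = ∫_0^2 (9*x^6 + 18*x^5 + 21*x^4 - 6*x^3 - 14*x^2 - 12*x + 9) dx. Term by term:
    ∫_0^2 9*x^6 dx = 1152/7;  ∫_0^2 18*x^5 dx = 192;  ∫_0^2 21*x^4 dx = 672/5;
    ∫_0^2 -6*x^3 dx = -24;  ∫_0^2 -14*x^2 dx = -112/3;  ∫_0^2 -12*x dx = -24;
    ∫_0^2 9 dx = 18.
  Sum: 1152/7 + 192 + 672/5 − 24 − 112/3 − 24 + 18 = 44482/105.
  ∫_0^2 u'(x)^2 dx = ∫_0^2 (81*x^4 + 108*x^3 + 72*x^2 + 24*x + 4) dx. Term by term:
    ∫_0^2 81*x^4 dx = 2592/5;  ∫_0^2 108*x^3 dx = 432;  ∫_0^2 72*x^2 dx = 192;
    ∫_0^2 24*x dx = 48;  ∫_0^2 4 dx = 8.
  Sum: 2592/5 + 432 + 192 + 48 + 8 = 5992/5.
Adding: ||u||_{H^1}^2 = 44482/105 + 5992/5 = 170314/105.


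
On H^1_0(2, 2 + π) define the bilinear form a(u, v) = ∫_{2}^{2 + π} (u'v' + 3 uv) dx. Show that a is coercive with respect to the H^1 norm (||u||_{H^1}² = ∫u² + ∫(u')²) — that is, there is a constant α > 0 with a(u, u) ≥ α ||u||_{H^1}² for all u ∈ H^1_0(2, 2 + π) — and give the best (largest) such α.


α = 1

Coercivity of a(·,·) on H^1_0(2, 2 + π) means a(u, u) ≥ α ||u||_{H^1}² for every u ∈ H^1_0.
The interval has length L = π, and Poincaré/coercivity depend only on L. Here a(u, u) = ∫(u')² + (3)·∫u².
Here c = 3 ≥ 1, so a(u,u) = ∫(u')² + c∫u² ≥ ∫(u')² + ∫u² = ||u||_{H^1}², i.e. α = 1 works. No larger α is possible: a(u,u) ≥ α||u||_{H^1}² means (1−α)∫(u')² ≥ (α−c)∫u², and for the modes u_n = sin(nπ(x−x₀)/L) (x₀ the left endpoint) one has ∫u_n²/∫(u_n')² = (L/(nπ))² → 0, so a(u_n,u_n)/||u_n||_{H^1}² → 1. Hence the optimal constant is α = 1.
Therefore α = 1.


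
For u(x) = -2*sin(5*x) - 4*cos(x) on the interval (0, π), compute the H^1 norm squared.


||u||_{H^1(0,π)}^2 = 68*π

u'(x) = 4*sin(x) - 10*cos(5*x).
Expand u² and (u')² and integrate term by term on (0, π), using: for integers n ≥ 1, ∫_0^π sin²(nx) dx = ∫_0^π cos²(nx) dx = π/2; for n ≠ n', ∫_0^π sin(nx)sin(n'x) dx = ∫_0^π cos(nx)cos(n'x) dx = 0; and by product-to-sum, ∫_0^π sin(nx)cos(n'x) dx = ½∫_0^π [sin((n+n')x) + sin((n−n')x)] dx, which is 0 when n+n' is even and 2n/(n²−n'²) when n+n' is odd (it need not vanish on (0, π)).
  u² squared terms: (-4)²·∫cos(x)² dx = 16·π/2 = 8*π;  (-2)²·∫sin(5x)² dx = 4·π/2 = 2*π.
  u² cross terms: 2·(-4)·(-2)·∫cos(x)·sin(5x) dx = 16·(0) = 0.
  So ∫_0^π u² dx = 8*π + 2*π + 0 = 10*π.
  (u')² squared terms: (-10)²·∫cos(5x)² dx = 100·π/2 = 50*π;  (4)²·∫sin(x)² dx = 16·π/2 = 8*π.
  (u')² cross terms: 2·(-10)·(4)·∫cos(5x)·sin(x) dx = -80·(0) = 0.
  So ∫_0^π (u')² dx = 50*π + 8*π + 0 = 58*π.
||u||_{H^1}^2 = (10*π) + (58*π) = 68*π.


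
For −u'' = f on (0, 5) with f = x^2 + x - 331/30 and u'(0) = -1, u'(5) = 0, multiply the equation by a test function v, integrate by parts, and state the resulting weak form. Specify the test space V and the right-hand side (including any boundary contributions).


V = H^1(0, 5) (v unrestricted at boundary; u is determined up to an additive constant); weak form: ∫_0^5 u'v' dx = ∫_0^5 (x^2 + x - 331/30) v dx + v(0) for all v ∈ V.

Multiply both sides by a test function v and integrate from 0 to 5:
  ∫_0^5 −u''(x) v(x) dx = ∫_0^5 f(x) v(x) dx.
Integrate the LHS by parts once:
  ∫_0^5 −u'' v dx = −[u'(x) v(x)]_0^5 + ∫_0^5 u'(x) v'(x) dx.
Thus ∫_0^5 u'(x) v'(x) dx = ∫_0^5 f(x) v(x) dx + [u'(x) v(x)]_0^5.
Choose V so that boundary terms are either known or forced to vanish.
u has inhomogeneous Neumann u'(0) = -1, u'(5) = 0. [u' v]_0^5 = (0)·v(5) − (-1)·v(0) = v(0). Take V = H^1(0, 5); boundary term becomes part of RHS.
Weak formulation: find u (satisfying any essential BC) such that ∫_0^5 u'(x) v'(x) dx = ∫_0^5 f v dx + v(0) for all v ∈ V (Neumann data are natural BCs: they enter the RHS as boundary terms).
Substituting f(x) = x^2 + x - 331/30, the right-hand side is ∫_0^5 (x^2 + x - 331/30) v dx + v(0).
Compatibility check (pure Neumann): taking v ≡ 1 ∈ V gives 0 = ∫_0^5 f dx + (0) − (-1), i.e. ∫_0^5 f dx must equal u'(0) − u'(5) = -1. Indeed ∫_0^5 (x^2 + x - 331/30) dx = -1, so the data are compatible. The solution is then unique only up to an additive constant (fix it e.g. by requiring ∫_0^5 u dx = 0).


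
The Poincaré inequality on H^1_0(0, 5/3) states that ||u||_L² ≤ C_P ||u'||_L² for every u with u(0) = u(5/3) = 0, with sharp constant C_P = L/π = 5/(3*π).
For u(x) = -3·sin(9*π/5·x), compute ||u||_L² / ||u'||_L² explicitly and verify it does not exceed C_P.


||u||_L² / ||u'||_L² = 5/(9*π) < C_P = 5/(3*π).

u(x) = -3·sin(9*π/5·x), so u'(x) = -27*π*cos(9*π*x/5)/5.
Writing u(x) = A·sin(kπx/L) with A = -3 and k = 3, use ∫_0^L sin²(kπx/L) dx = L/2 and ∫_0^L cos²(kπx/L) dx = L/2.
u² = 9·sin²(9*π/5·x) and (u')² = 729*π^2/25·cos²(9*π/5·x), and each of sin², cos² integrates to L/2 = 5/6 over (0, 5/3).
∫_0^5/3 u² dx = 15/2, so ||u||_L² = sqrt(30)/2.
∫_0^5/3 (u')² dx = 243*π^2/10, so ||u'||_L² = 9*sqrt(30)*π/10.
Ratio ||u||_L² / ||u'||_L² = 5/(9*π).
Sharp Poincaré constant on H^1_0(0, 5/3) is C_P = L/π = 5/(3*π), achieved by sin(3*π/5·x).
This is the k = 3 harmonic; the ratio L/(kπ) is strictly less than C_P = L/π, consistent with the sharp inequality ||u||_L² ≤ C_P ||u'||_L².


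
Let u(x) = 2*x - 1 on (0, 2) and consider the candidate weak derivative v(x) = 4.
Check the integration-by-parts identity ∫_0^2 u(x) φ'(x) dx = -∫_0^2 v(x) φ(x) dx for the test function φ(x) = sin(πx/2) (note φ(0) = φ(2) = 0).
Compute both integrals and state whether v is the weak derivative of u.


LHS = -8/π, RHS = -16/π. No, v is not the weak derivative of u.

u(x) = 2*x - 1, classical derivative u'(x) = 2.
φ(x) = sin(πx/2), so φ'(x) = π*cos(π*x/2)/2.
Note φ(0) = φ(2) = 0, so the boundary term u·φ vanishes.
LHS = ∫_0^2 u(x) φ'(x) dx = ∫_0^2 (π*x*cos(π*x/2) - π*cos(π*x/2)/2) dx. Term by term:
  ∫_0^2 -π*cos(π*x/2)/2 dx = 0;  ∫_0^2 π*x*cos(π*x/2) dx = -8/π.
Sum: 0 − 8/π = -8/π.
So LHS = -8/π.
∫_0^2 v(x) φ(x) dx = ∫_0^2 (4*sin(π*x/2)) dx. Term by term:
  ∫_0^2 4*sin(π*x/2) dx = 16/π.
So RHS = -∫_0^2 v(x) φ(x) dx = -16/π.
LHS − RHS = 8/π ≠ 0, so the identity fails.
(For a valid weak derivative the identity must hold for EVERY test function, in particular this one. The failure shows v is NOT the weak derivative of u.)
Correct weak derivative would be u'(x) = 2.


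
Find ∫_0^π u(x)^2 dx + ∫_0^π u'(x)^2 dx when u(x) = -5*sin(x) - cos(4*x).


||u||_{H^1(0,π)}^2 = -68/3 + 67*π/2

u'(x) = 4*sin(4*x) - 5*cos(x).
Expand u² and (u')² and integrate term by term on (0, π), using: for integers n ≥ 1, ∫_0^π sin²(nx) dx = ∫_0^π cos²(nx) dx = π/2; for n ≠ n', ∫_0^π sin(nx)sin(n'x) dx = ∫_0^π cos(nx)cos(n'x) dx = 0; and by product-to-sum, ∫_0^π sin(nx)cos(n'x) dx = ½∫_0^π [sin((n+n')x) + sin((n−n')x)] dx, which is 0 when n+n' is even and 2n/(n²−n'²) when n+n' is odd (it need not vanish on (0, π)).
  u² squared terms: (-1)²·∫cos(4x)² dx = 1·π/2 = π/2;  (-5)²·∫sin(x)² dx = 25·π/2 = 25*π/2.
  u² cross terms: 2·(-1)·(-5)·∫cos(4x)·sin(x) dx = 10·(-2/15) = -4/3.
  So ∫_0^π u² dx = π/2 + 25*π/2 − 4/3 = -4/3 + 13*π.
  (u')² squared terms: (-5)²·∫cos(x)² dx = 25·π/2 = 25*π/2;  (4)²·∫sin(4x)² dx = 16·π/2 = 8*π.
  (u')² cross terms: 2·(-5)·(4)·∫cos(x)·sin(4x) dx = -40·(8/15) = -64/3.
  So ∫_0^π (u')² dx = 25*π/2 + 8*π − 64/3 = -64/3 + 41*π/2.
||u||_{H^1}^2 = (-4/3 + 13*π) + (-64/3 + 41*π/2) = -68/3 + 67*π/2.


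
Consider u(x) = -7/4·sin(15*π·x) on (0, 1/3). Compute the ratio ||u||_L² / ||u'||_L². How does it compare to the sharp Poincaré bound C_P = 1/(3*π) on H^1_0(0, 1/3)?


||u||_L² / ||u'||_L² = 1/(15*π) < C_P = 1/(3*π).

u(x) = -7/4·sin(15*π·x), so u'(x) = -105*π*cos(15*π*x)/4.
Writing u(x) = A·sin(kπx/L) with A = -7/4 and k = 5, use ∫_0^L sin²(kπx/L) dx = L/2 and ∫_0^L cos²(kπx/L) dx = L/2.
u² = 49/16·sin²(15*π·x) and (u')² = 11025*π^2/16·cos²(15*π·x), and each of sin², cos² integrates to L/2 = 1/6 over (0, 1/3).
∫_0^1/3 u² dx = 49/96, so ||u||_L² = 7*sqrt(6)/24.
∫_0^1/3 (u')² dx = 3675*π^2/32, so ||u'||_L² = 35*sqrt(6)*π/8.
Ratio ||u||_L² / ||u'||_L² = 1/(15*π).
Sharp Poincaré constant on H^1_0(0, 1/3) is C_P = L/π = 1/(3*π), achieved by sin(3*π·x).
This is the k = 5 harmonic; the ratio L/(kπ) is strictly less than C_P = L/π, consistent with the sharp inequality ||u||_L² ≤ C_P ||u'||_L².


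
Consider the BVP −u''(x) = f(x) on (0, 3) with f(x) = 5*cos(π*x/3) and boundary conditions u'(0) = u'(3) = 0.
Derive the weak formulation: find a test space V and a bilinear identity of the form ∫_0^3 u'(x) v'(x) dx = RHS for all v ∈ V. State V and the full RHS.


V = H^1(0, 3) (no boundary constraint on v; u is determined up to an additive constant); weak form: ∫_0^3 u'v' dx = ∫_0^3 (5*cos(π*x/3)) v dx for all v ∈ V.

Multiply both sides by a test function v and integrate from 0 to 3:
  ∫_0^3 −u''(x) v(x) dx = ∫_0^3 f(x) v(x) dx.
Integrate the LHS by parts once:
  ∫_0^3 −u'' v dx = −[u'(x) v(x)]_0^3 + ∫_0^3 u'(x) v'(x) dx.
Thus ∫_0^3 u'(x) v'(x) dx = ∫_0^3 f(x) v(x) dx + [u'(x) v(x)]_0^3.
Choose V so that boundary terms are either known or forced to vanish.
u has homogeneous Neumann: u'(0) = u'(3) = 0. So [u' v]_0^3 = 0·v(3) − 0·v(0) = 0 for any v; take V = H^1(0, 3).
Weak formulation: find u (satisfying any essential BC) such that ∫_0^3 u'(x) v'(x) dx = ∫_0^3 f v dx for all v ∈ V (homogeneous Neumann, so boundary terms vanish).
Substituting f(x) = 5*cos(π*x/3), the right-hand side is ∫_0^3 (5*cos(π*x/3)) v dx.
Compatibility check (pure Neumann): taking v ≡ 1 ∈ V gives 0 = ∫_0^3 f dx + (0) − (0), i.e. ∫_0^3 f dx must equal u'(0) − u'(3) = 0. Indeed ∫_0^3 (5*cos(π*x/3)) dx = 0, so the data are compatible. The solution is then unique only up to an additive constant (fix it e.g. by requiring ∫_0^3 u dx = 0).


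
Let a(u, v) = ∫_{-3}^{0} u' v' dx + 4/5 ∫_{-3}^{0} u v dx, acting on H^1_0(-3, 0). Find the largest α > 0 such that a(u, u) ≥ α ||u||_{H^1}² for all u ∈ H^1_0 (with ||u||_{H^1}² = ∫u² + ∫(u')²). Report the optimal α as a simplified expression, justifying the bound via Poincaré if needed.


α = (36/5 + π^2)/(9 + π^2)

Coercivity of a(·,·) on H^1_0(-3, 0) means a(u, u) ≥ α ||u||_{H^1}² for every u ∈ H^1_0.
The interval has length L = 3, and Poincaré/coercivity depend only on L. Here a(u, u) = ∫(u')² + (4/5)·∫u².
Here 0 < c = 4/5 < 1. The condition a(u,u) ≥ α||u||_{H^1}² reads (1−α)∫(u')² ≥ (α−c)∫u². Any admissible α is ≤ 1 (rapidly oscillating u have ∫u²/∫(u')² → 0), and α = 1 would force 0 ≥ (1−c)∫u², impossible since c < 1; so 1−α > 0. By the sharp Poincaré inequality on H^1_0 of an interval of length L, ∫(u')² ≥ (π/L)²∫u² with equality for the first sine mode sin(π(x−x₀)/L) (x₀ the left endpoint), so the inequality holds for all u iff (1−α)(π/L)² ≥ α − c, i.e. α ≤ ((π/L)² + c)/((π/L)² + 1) = (1 + c(L/π)²)/(1 + (L/π)²). With (π/L)² = π^2/9 and c = 4/5, the largest admissible constant is α = ((π/L)² + c)/((π/L)² + 1).
Simplifying, α = (36/5 + π^2)/(9 + π^2).


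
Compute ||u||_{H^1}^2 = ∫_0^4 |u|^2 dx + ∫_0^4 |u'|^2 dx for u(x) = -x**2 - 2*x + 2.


||u||_{H^1}^2 = 8672/15

The H^1 norm (squared) on an interval (0, L) is
  ||u||_{H^1}^2 = ∫_0^L u(x)^2 dx + ∫_0^L u'(x)^2 dx.
Compute u'(x) = -2*x - 2.
Then u(x)^2 = x**4 + 4*x**3 - 8*x + 4 and u'(x)^2 = 4*x**2 + 8*x + 4.
Integrate each monomial from 0 to 4 using ∫_0^4 c·x^n dx = c·4^(n+1)/(n+1):
  ∫_0^4 u(x)^2 dx = ∫_0^4 (x^4 + 4*x^3 - 8*x + 4) dx. Term by term:
    ∫_0^4 x^4 dx = 1024/5;  ∫_0^4 4*x^3 dx = 256;  ∫_0^4 -8*x dx = -64;
    ∫_0^4 4 dx = 16.
  Sum: 1024/5 + 256 − 64 + 16 = 2064/5.
  ∫_0^4 u'(x)^2 dx = ∫_0^4 (4*x^2 + 8*x + 4) dx. Term by term:
    ∫_0^4 4*x^2 dx = 256/3;  ∫_0^4 8*x dx = 64;  ∫_0^4 4 dx = 16.
  Sum: 256/3 + 64 + 16 = 496/3.
Adding: ||u||_{H^1}^2 = 2064/5 + 496/3 = 8672/15.


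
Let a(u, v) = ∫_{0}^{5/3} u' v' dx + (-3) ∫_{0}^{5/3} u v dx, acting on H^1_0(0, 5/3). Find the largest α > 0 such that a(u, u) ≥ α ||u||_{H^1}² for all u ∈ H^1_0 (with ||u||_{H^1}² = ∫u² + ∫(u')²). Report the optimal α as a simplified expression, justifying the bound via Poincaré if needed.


α = 3*(-25 + 3*π^2)/(25 + 9*π^2)

Coercivity of a(·,·) on H^1_0(0, 5/3) means a(u, u) ≥ α ||u||_{H^1}² for every u ∈ H^1_0.
The interval has length L = 5/3, and Poincaré/coercivity depend only on L. Here a(u, u) = ∫(u')² + (-3)·∫u².
Here c = -3 < 0 with |c| < (π/L)² = 9*π^2/25, so coercivity still holds. The condition a(u,u) ≥ α||u||_{H^1}² reads (1−α)∫(u')² ≥ (α−c)∫u². Any admissible α is ≤ 1 (rapidly oscillating u have ∫u²/∫(u')² → 0), and α = 1 would force 0 ≥ (1−c)∫u², impossible since c < 1; so 1−α > 0. By the sharp Poincaré inequality on H^1_0 of an interval of length L, ∫(u')² ≥ (π/L)²∫u² with equality for the first sine mode sin(π(x−x₀)/L) (x₀ the left endpoint), so the inequality holds for all u iff (1−α)(π/L)² ≥ α − c, i.e. α ≤ ((π/L)² + c)/((π/L)² + 1) = (1 + c(L/π)²)/(1 + (L/π)²). (Direct route, valid since c ≤ 0: Poincaré gives c∫u² ≥ c(L/π)²∫(u')², so a(u,u) ≥ (1 + c(L/π)²)∫(u')², while ||u||_{H^1}² ≤ (1 + (L/π)²)∫(u')²; dividing yields the same α.) With (π/L)² = 9*π^2/25 and c = -3, the largest admissible constant is α = ((π/L)² + c)/((π/L)² + 1).
Simplifying, α = 3*(-25 + 3*π^2)/(25 + 9*π^2).


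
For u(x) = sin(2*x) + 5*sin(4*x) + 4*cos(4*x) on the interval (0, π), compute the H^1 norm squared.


||u||_{H^1(0,π)}^2 = 351*π

u'(x) = -16*sin(4*x) + 2*cos(2*x) + 20*cos(4*x).
Expand u² and (u')² and integrate term by term on (0, π), using: for integers n ≥ 1, ∫_0^π sin²(nx) dx = ∫_0^π cos²(nx) dx = π/2; for n ≠ n', ∫_0^π sin(nx)sin(n'x) dx = ∫_0^π cos(nx)cos(n'x) dx = 0; and by product-to-sum, ∫_0^π sin(nx)cos(n'x) dx = ½∫_0^π [sin((n+n')x) + sin((n−n')x)] dx, which is 0 when n+n' is even and 2n/(n²−n'²) when n+n' is odd (it need not vanish on (0, π)).
  u² squared terms: (4)²·∫cos(4x)² dx = 16·π/2 = 8*π;  (5)²·∫sin(4x)² dx = 25·π/2 = 25*π/2;  (1)²·∫sin(2x)² dx = 1·π/2 = π/2.
  u² cross terms: 2·(4)·(5)·∫cos(4x)·sin(4x) dx = 40·(0) = 0;  2·(4)·(1)·∫cos(4x)·sin(2x) dx = 8·(0) = 0;  2·(5)·(1)·∫sin(4x)·sin(2x) dx = 10·(0) = 0.
  So ∫_0^π u² dx = 8*π + 25*π/2 + π/2 + 0 + 0 + 0 = 21*π.
  (u')² squared terms: (-16)²·∫sin(4x)² dx = 256·π/2 = 128*π;  (2)²·∫cos(2x)² dx = 4·π/2 = 2*π;  (20)²·∫cos(4x)² dx = 400·π/2 = 200*π.
  (u')² cross terms: 2·(-16)·(2)·∫sin(4x)·cos(2x) dx = -64·(0) = 0;  2·(-16)·(20)·∫sin(4x)·cos(4x) dx = -640·(0) = 0;  2·(2)·(20)·∫cos(2x)·cos(4x) dx = 80·(0) = 0.
  So ∫_0^π (u')² dx = 128*π + 2*π + 200*π + 0 + 0 + 0 = 330*π.
||u||_{H^1}^2 = (21*π) + (330*π) = 351*π.


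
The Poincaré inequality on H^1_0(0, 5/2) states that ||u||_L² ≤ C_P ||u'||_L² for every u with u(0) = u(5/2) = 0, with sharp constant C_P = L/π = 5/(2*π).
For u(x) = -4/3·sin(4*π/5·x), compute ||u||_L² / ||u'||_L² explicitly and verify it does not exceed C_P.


||u||_L² / ||u'||_L² = 5/(4*π) < C_P = 5/(2*π).

u(x) = -4/3·sin(4*π/5·x), so u'(x) = -16*π*cos(4*π*x/5)/15.
Writing u(x) = A·sin(kπx/L) with A = -4/3 and k = 2, use ∫_0^L sin²(kπx/L) dx = L/2 and ∫_0^L cos²(kπx/L) dx = L/2.
u² = 16/9·sin²(4*π/5·x) and (u')² = 256*π^2/225·cos²(4*π/5·x), and each of sin², cos² integrates to L/2 = 5/4 over (0, 5/2).
∫_0^5/2 u² dx = 20/9, so ||u||_L² = 2*sqrt(5)/3.
∫_0^5/2 (u')² dx = 64*π^2/45, so ||u'||_L² = 8*sqrt(5)*π/15.
Ratio ||u||_L² / ||u'||_L² = 5/(4*π).
Sharp Poincaré constant on H^1_0(0, 5/2) is C_P = L/π = 5/(2*π), achieved by sin(2*π/5·x).
This is the k = 2 harmonic; the ratio L/(kπ) is strictly less than C_P = L/π, consistent with the sharp inequality ||u||_L² ≤ C_P ||u'||_L².


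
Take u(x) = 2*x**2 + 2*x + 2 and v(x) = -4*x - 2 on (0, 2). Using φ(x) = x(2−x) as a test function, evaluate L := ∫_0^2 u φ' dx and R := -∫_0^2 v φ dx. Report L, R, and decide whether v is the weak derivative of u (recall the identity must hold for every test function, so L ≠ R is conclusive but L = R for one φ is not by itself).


LHS = -8, RHS = 8. No, v is not the weak derivative of u.

u(x) = 2*x**2 + 2*x + 2, classical derivative u'(x) = 4*x + 2.
φ(x) = x(2−x), so φ'(x) = 2 - 2*x.
Note φ(0) = φ(2) = 0, so the boundary term u·φ vanishes.
LHS = ∫_0^2 u(x) φ'(x) dx = ∫_0^2 (4 - 4*x^3) dx. Term by term:
  ∫_0^2 -4*x^3 dx = -16;  ∫_0^2 4 dx = 8.
Sum: -16 + 8 = -8.
So LHS = -8.
∫_0^2 v(x) φ(x) dx = ∫_0^2 (4*x^3 - 6*x^2 - 4*x) dx. Term by term:
  ∫_0^2 4*x^3 dx = 16;  ∫_0^2 -6*x^2 dx = -16;  ∫_0^2 -4*x dx = -8.
Sum: 16 − 16 − 8 = -8.
So RHS = -∫_0^2 v(x) φ(x) dx = 8.
LHS − RHS = -16 ≠ 0, so the identity fails.
(For a valid weak derivative the identity must hold for EVERY test function, in particular this one. The failure shows v is NOT the weak derivative of u.)
Correct weak derivative would be u'(x) = 4*x + 2.


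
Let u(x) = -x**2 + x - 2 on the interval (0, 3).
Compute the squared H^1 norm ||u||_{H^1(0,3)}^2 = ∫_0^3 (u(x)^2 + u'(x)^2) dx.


||u||_{H^1}^2 = 681/10

The H^1 norm (squared) on an interval (0, L) is
  ||u||_{H^1}^2 = ∫_0^L u(x)^2 dx + ∫_0^L u'(x)^2 dx.
Compute u'(x) = 1 - 2*x.
Then u(x)^2 = x**4 - 2*x**3 + 5*x**2 - 4*x + 4 and u'(x)^2 = 4*x**2 - 4*x + 1.
Integrate each monomial from 0 to 3 using ∫_0^3 c·x^n dx = c·3^(n+1)/(n+1):
  ∫_0^3 u(x)^2 dx = ∫_0^3 (x^4 - 2*x^3 + 5*x^2 - 4*x + 4) dx. Term by term:
    ∫_0^3 x^4 dx = 243/5;  ∫_0^3 -2*x^3 dx = -81/2;  ∫_0^3 5*x^2 dx = 45;
    ∫_0^3 -4*x dx = -18;  ∫_0^3 4 dx = 12.
  Sum: 243/5 − 81/2 + 45 − 18 + 12 = 471/10.
  ∫_0^3 u'(x)^2 dx = ∫_0^3 (4*x^2 - 4*x + 1) dx. Term by term:
    ∫_0^3 4*x^2 dx = 36;  ∫_0^3 -4*x dx = -18;  ∫_0^3 1 dx = 3.
  Sum: 36 − 18 + 3 = 21.
Adding: ||u||_{H^1}^2 = 471/10 + 21 = 681/10.


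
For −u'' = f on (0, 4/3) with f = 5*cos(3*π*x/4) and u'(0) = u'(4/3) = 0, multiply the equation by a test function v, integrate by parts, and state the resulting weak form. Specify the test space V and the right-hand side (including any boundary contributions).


V = H^1(0, 4/3) (no boundary constraint on v; u is determined up to an additive constant); weak form: ∫_0^4/3 u'v' dx = ∫_0^4/3 (5*cos(3*π*x/4)) v dx for all v ∈ V.

Multiply both sides by a test function v and integrate from 0 to 4/3:
  ∫_0^4/3 −u''(x) v(x) dx = ∫_0^4/3 f(x) v(x) dx.
Integrate the LHS by parts once:
  ∫_0^4/3 −u'' v dx = −[u'(x) v(x)]_0^4/3 + ∫_0^4/3 u'(x) v'(x) dx.
Thus ∫_0^4/3 u'(x) v'(x) dx = ∫_0^4/3 f(x) v(x) dx + [u'(x) v(x)]_0^4/3.
Choose V so that boundary terms are either known or forced to vanish.
u has homogeneous Neumann: u'(0) = u'(4/3) = 0. So [u' v]_0^4/3 = 0·v(4/3) − 0·v(0) = 0 for any v; take V = H^1(0, 4/3).
Weak formulation: find u (satisfying any essential BC) such that ∫_0^4/3 u'(x) v'(x) dx = ∫_0^4/3 f v dx for all v ∈ V (homogeneous Neumann, so boundary terms vanish).
Substituting f(x) = 5*cos(3*π*x/4), the right-hand side is ∫_0^4/3 (5*cos(3*π*x/4)) v dx.
Compatibility check (pure Neumann): taking v ≡ 1 ∈ V gives 0 = ∫_0^4/3 f dx + (0) − (0), i.e. ∫_0^4/3 f dx must equal u'(0) − u'(4/3) = 0. Indeed ∫_0^4/3 (5*cos(3*π*x/4)) dx = 0, so the data are compatible. The solution is then unique only up to an additive constant (fix it e.g. by requiring ∫_0^4/3 u dx = 0).


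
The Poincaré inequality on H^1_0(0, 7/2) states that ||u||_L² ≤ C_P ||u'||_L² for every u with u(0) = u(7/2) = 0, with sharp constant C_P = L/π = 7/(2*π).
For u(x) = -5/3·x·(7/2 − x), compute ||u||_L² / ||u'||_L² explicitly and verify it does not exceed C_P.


||u||_L² / ||u'||_L² = 7*sqrt(10)/20 < C_P = 7/(2*π).

u(x) = -5/3·x·(7/2 − x), so u'(x) = 10*x/3 - 35/6.
u(x) = -5/3·x·(7/2 − x) vanishes at x = 0 and x = 7/2, so u ∈ H^1_0(0, 7/2). Differentiate via the product rule and integrate the resulting polynomials term by term.
  ∫_0^7/2 u² dx = ∫_0^7/2 (25*x^4/9 - 175*x^3/9 + 1225*x^2/36) dx. Term by term:
    ∫_0^7/2 25*x^4/9 dx = 84035/288;  ∫_0^7/2 -175*x^3/9 dx = -420175/576;  ∫_0^7/2 1225*x^2/36 dx = 420175/864.
  Sum: 84035/288 − 420175/576 + 420175/864 = 84035/1728.
  ∫_0^7/2 (u')² dx = ∫_0^7/2 (100*x^2/9 - 350*x/9 + 1225/36) dx. Term by term:
    ∫_0^7/2 100*x^2/9 dx = 8575/54;  ∫_0^7/2 -350*x/9 dx = -8575/36;  ∫_0^7/2 1225/36 dx = 8575/72.
  Sum: 8575/54 − 8575/36 + 8575/72 = 8575/216.
∫_0^7/2 u² dx = 84035/1728, so ||u||_L² = 49*sqrt(105)/72.
∫_0^7/2 (u')² dx = 8575/216, so ||u'||_L² = 35*sqrt(42)/36.
Ratio ||u||_L² / ||u'||_L² = 7*sqrt(10)/20.
Sharp Poincaré constant on H^1_0(0, 7/2) is C_P = L/π = 7/(2*π), achieved by sin(2*π/7·x).
A polynomial bump cannot attain the sharp Poincaré constant (only the first sine eigenfunction does), so the ratio is strictly less than C_P, consistent with ||u||_L² ≤ C_P ||u'||_L².


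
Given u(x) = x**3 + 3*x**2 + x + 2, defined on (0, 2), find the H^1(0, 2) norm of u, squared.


||u||_{H^1}^2 = 12242/21

The H^1 norm (squared) on an interval (0, L) is
  ||u||_{H^1}^2 = ∫_0^L u(x)^2 dx + ∫_0^L u'(x)^2 dx.
Compute u'(x) = 3*x**2 + 6*x + 1.
Then u(x)^2 = x**6 + 6*x**5 + 11*x**4 + 10*x**3 + 13*x**2 + 4*x + 4 and u'(x)^2 = 9*x**4 + 36*x**3 + 42*x**2 + 12*x + 1.
Integrate each monomial from 0 to 2 using ∫_0^2 c·x^n dx = c·2^(n+1)/(n+1):
  ∫_0^2 u(x)^2 dx = ∫_0^2 (x^6 + 6*x^5 + 11*x^4 + 10*x^3 + 13*x^2 + 4*x + 4) dx. Term by term:
    ∫_0^2 x^6 dx = 128/7;  ∫_0^2 6*x^5 dx = 64;  ∫_0^2 11*x^4 dx = 352/5;
    ∫_0^2 10*x^3 dx = 40;  ∫_0^2 13*x^2 dx = 104/3;  ∫_0^2 4*x dx = 8;
    ∫_0^2 4 dx = 8.
  Sum: 128/7 + 64 + 352/5 + 40 + 104/3 + 8 + 8 = 25552/105.
  ∫_0^2 u'(x)^2 dx = ∫_0^2 (9*x^4 + 36*x^3 + 42*x^2 + 12*x + 1) dx. Term by term:
    ∫_0^2 9*x^4 dx = 288/5;  ∫_0^2 36*x^3 dx = 144;  ∫_0^2 42*x^2 dx = 112;
    ∫_0^2 12*x dx = 24;  ∫_0^2 1 dx = 2.
  Sum: 288/5 + 144 + 112 + 24 + 2 = 1698/5.
Adding: ||u||_{H^1}^2 = 25552/105 + 1698/5 = 12242/21.


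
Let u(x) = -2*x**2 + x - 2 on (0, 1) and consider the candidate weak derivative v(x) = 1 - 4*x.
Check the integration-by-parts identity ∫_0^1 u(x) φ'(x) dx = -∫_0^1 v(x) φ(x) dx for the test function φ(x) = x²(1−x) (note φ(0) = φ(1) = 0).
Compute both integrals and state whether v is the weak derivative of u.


LHS = 7/60, RHS = 7/60. Yes, v = u' weakly.

u(x) = -2*x**2 + x - 2, classical derivative u'(x) = 1 - 4*x.
φ(x) = x²(1−x), so φ'(x) = x*(2 - 3*x).
Note φ(0) = φ(1) = 0, so the boundary term u·φ vanishes.
LHS = ∫_0^1 u(x) φ'(x) dx = ∫_0^1 (6*x^4 - 7*x^3 + 8*x^2 - 4*x) dx. Term by term:
  ∫_0^1 6*x^4 dx = 6/5;  ∫_0^1 -7*x^3 dx = -7/4;  ∫_0^1 8*x^2 dx = 8/3;
  ∫_0^1 -4*x dx = -2.
Sum: 6/5 − 7/4 + 8/3 − 2 = 7/60.
So LHS = 7/60.
∫_0^1 v(x) φ(x) dx = ∫_0^1 (4*x^4 - 5*x^3 + x^2) dx. Term by term:
  ∫_0^1 4*x^4 dx = 4/5;  ∫_0^1 -5*x^3 dx = -5/4;  ∫_0^1 x^2 dx = 1/3.
Sum: 4/5 − 5/4 + 1/3 = -7/60.
So RHS = -∫_0^1 v(x) φ(x) dx = 7/60.
LHS = RHS, so the identity holds for this test φ.
Moreover u is smooth here and v(x) = u'(x) = 1 - 4*x pointwise, so the identity holds for every test function. Hence v is the weak derivative of u.


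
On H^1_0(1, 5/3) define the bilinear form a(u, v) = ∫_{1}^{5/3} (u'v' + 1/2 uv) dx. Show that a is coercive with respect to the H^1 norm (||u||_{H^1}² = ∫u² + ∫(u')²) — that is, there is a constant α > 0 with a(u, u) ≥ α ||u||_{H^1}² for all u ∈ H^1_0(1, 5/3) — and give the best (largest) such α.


α = (2 + 9*π^2)/(4 + 9*π^2)

Coercivity of a(·,·) on H^1_0(1, 5/3) means a(u, u) ≥ α ||u||_{H^1}² for every u ∈ H^1_0.
The interval has length L = 2/3, and Poincaré/coercivity depend only on L. Here a(u, u) = ∫(u')² + (1/2)·∫u².
Here 0 < c = 1/2 < 1. The condition a(u,u) ≥ α||u||_{H^1}² reads (1−α)∫(u')² ≥ (α−c)∫u². Any admissible α is ≤ 1 (rapidly oscillating u have ∫u²/∫(u')² → 0), and α = 1 would force 0 ≥ (1−c)∫u², impossible since c < 1; so 1−α > 0. By the sharp Poincaré inequality on H^1_0 of an interval of length L, ∫(u')² ≥ (π/L)²∫u² with equality for the first sine mode sin(π(x−x₀)/L) (x₀ the left endpoint), so the inequality holds for all u iff (1−α)(π/L)² ≥ α − c, i.e. α ≤ ((π/L)² + c)/((π/L)² + 1) = (1 + c(L/π)²)/(1 + (L/π)²). With (π/L)² = 9*π^2/4 and c = 1/2, the largest admissible constant is α = ((π/L)² + c)/((π/L)² + 1).
Simplifying, α = (2 + 9*π^2)/(4 + 9*π^2).


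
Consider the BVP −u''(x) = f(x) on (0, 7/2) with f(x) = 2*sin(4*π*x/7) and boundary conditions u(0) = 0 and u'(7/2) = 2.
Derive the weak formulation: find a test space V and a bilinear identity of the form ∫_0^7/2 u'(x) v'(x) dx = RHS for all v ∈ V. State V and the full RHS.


V = {v ∈ H^1(0, 7/2) : v(0) = 0} (test functions vanish at x = 0 where u is specified); weak form: ∫_0^7/2 u'v' dx = ∫_0^7/2 (2*sin(4*π*x/7)) v dx + 2·v(7/2) for all v ∈ V.

Multiply both sides by a test function v and integrate from 0 to 7/2:
  ∫_0^7/2 −u''(x) v(x) dx = ∫_0^7/2 f(x) v(x) dx.
Integrate the LHS by parts once:
  ∫_0^7/2 −u'' v dx = −[u'(x) v(x)]_0^7/2 + ∫_0^7/2 u'(x) v'(x) dx.
Thus ∫_0^7/2 u'(x) v'(x) dx = ∫_0^7/2 f(x) v(x) dx + [u'(x) v(x)]_0^7/2.
Choose V so that boundary terms are either known or forced to vanish.
Mixed BC: u(0) = 0 (Dirichlet) and u'(7/2) = 2 (Neumann). Define V = {v ∈ H^1(0, 7/2) : v(0) = 0}. Then [u' v]_0^7/2 = u'(7/2)·v(7/2) − u'(0)·0 = 2·v(7/2).
Weak formulation: find u (satisfying any essential BC) such that ∫_0^7/2 u'(x) v'(x) dx = ∫_0^7/2 f v dx + 2·v(7/2) for all v ∈ V (Dirichlet at 0 absorbed into V; Neumann datum at x = 7/2 contributes the boundary term).
Substituting f(x) = 2*sin(4*π*x/7), the right-hand side is ∫_0^7/2 (2*sin(4*π*x/7)) v dx + 2·v(7/2).


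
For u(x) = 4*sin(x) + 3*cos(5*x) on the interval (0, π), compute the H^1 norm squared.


||u||_{H^1(0,π)}^2 = 133*π

u'(x) = -15*sin(5*x) + 4*cos(x).
Expand u² and (u')² and integrate term by term on (0, π), using: for integers n ≥ 1, ∫_0^π sin²(nx) dx = ∫_0^π cos²(nx) dx = π/2; for n ≠ n', ∫_0^π sin(nx)sin(n'x) dx = ∫_0^π cos(nx)cos(n'x) dx = 0; and by product-to-sum, ∫_0^π sin(nx)cos(n'x) dx = ½∫_0^π [sin((n+n')x) + sin((n−n')x)] dx, which is 0 when n+n' is even and 2n/(n²−n'²) when n+n' is odd (it need not vanish on (0, π)).
  u² squared terms: (3)²·∫cos(5x)² dx = 9·π/2 = 9*π/2;  (4)²·∫sin(x)² dx = 16·π/2 = 8*π.
  u² cross terms: 2·(3)·(4)·∫cos(5x)·sin(x) dx = 24·(0) = 0.
  So ∫_0^π u² dx = 9*π/2 + 8*π + 0 = 25*π/2.
  (u')² squared terms: (-15)²·∫sin(5x)² dx = 225·π/2 = 225*π/2;  (4)²·∫cos(x)² dx = 16·π/2 = 8*π.
  (u')² cross terms: 2·(-15)·(4)·∫sin(5x)·cos(x) dx = -120·(0) = 0.
  So ∫_0^π (u')² dx = 225*π/2 + 8*π + 0 = 241*π/2.
||u||_{H^1}^2 = (25*π/2) + (241*π/2) = 133*π.


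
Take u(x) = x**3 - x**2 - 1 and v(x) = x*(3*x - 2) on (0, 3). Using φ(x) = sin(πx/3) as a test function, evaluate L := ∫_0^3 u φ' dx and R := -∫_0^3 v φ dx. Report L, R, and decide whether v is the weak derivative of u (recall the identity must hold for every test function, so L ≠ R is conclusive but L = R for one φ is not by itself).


LHS = -63/π + 324/π^3, RHS = -63/π + 324/π^3. Yes, v = u' weakly.

u(x) = x**3 - x**2 - 1, classical derivative u'(x) = 3*x**2 - 2*x.
φ(x) = sin(πx/3), so φ'(x) = π*cos(π*x/3)/3.
Note φ(0) = φ(3) = 0, so the boundary term u·φ vanishes.
LHS = ∫_0^3 u(x) φ'(x) dx = ∫_0^3 (π*x^3*cos(π*x/3)/3 - π*x^2*cos(π*x/3)/3 - π*cos(π*x/3)/3) dx. Term by term:
  ∫_0^3 -π*cos(π*x/3)/3 dx = 0;  ∫_0^3 -π*x^2*cos(π*x/3)/3 dx = 18/π;  ∫_0^3 π*x^3*cos(π*x/3)/3 dx = -81/π + 324/π^3.
Sum: 0 + 18/π + -81/π + 324/π^3 = -63/π + 324/π^3.
So LHS = -63/π + 324/π^3.
∫_0^3 v(x) φ(x) dx = ∫_0^3 (3*x^2*sin(π*x/3) - 2*x*sin(π*x/3)) dx. Term by term:
  ∫_0^3 -2*x*sin(π*x/3) dx = -18/π;  ∫_0^3 3*x^2*sin(π*x/3) dx = -324/π^3 + 81/π.
Sum: -18/π + -324/π^3 + 81/π = -324/π^3 + 63/π.
So RHS = -∫_0^3 v(x) φ(x) dx = -63/π + 324/π^3.
LHS = RHS, so the identity holds for this test φ.
Moreover u is smooth here and v(x) = u'(x) = 3*x**2 - 2*x pointwise, so the identity holds for every test function. Hence v is the weak derivative of u.


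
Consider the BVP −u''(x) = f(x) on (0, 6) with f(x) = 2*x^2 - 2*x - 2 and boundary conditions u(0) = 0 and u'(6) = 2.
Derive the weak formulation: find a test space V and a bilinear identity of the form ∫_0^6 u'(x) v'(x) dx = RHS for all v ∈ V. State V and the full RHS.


V = {v ∈ H^1(0, 6) : v(0) = 0} (test functions vanish at x = 0 where u is specified); weak form: ∫_0^6 u'v' dx = ∫_0^6 (2*x^2 - 2*x - 2) v dx + 2·v(6) for all v ∈ V.

Multiply both sides by a test function v and integrate from 0 to 6:
  ∫_0^6 −u''(x) v(x) dx = ∫_0^6 f(x) v(x) dx.
Integrate the LHS by parts once:
  ∫_0^6 −u'' v dx = −[u'(x) v(x)]_0^6 + ∫_0^6 u'(x) v'(x) dx.
Thus ∫_0^6 u'(x) v'(x) dx = ∫_0^6 f(x) v(x) dx + [u'(x) v(x)]_0^6.
Choose V so that boundary terms are either known or forced to vanish.
Mixed BC: u(0) = 0 (Dirichlet) and u'(6) = 2 (Neumann). Define V = {v ∈ H^1(0, 6) : v(0) = 0}. Then [u' v]_0^6 = u'(6)·v(6) − u'(0)·0 = 2·v(6).
Weak formulation: find u (satisfying any essential BC) such that ∫_0^6 u'(x) v'(x) dx = ∫_0^6 f v dx + 2·v(6) for all v ∈ V (Dirichlet at 0 absorbed into V; Neumann datum at x = 6 contributes the boundary term).
Substituting f(x) = 2*x^2 - 2*x - 2, the right-hand side is ∫_0^6 (2*x^2 - 2*x - 2) v dx + 2·v(6).


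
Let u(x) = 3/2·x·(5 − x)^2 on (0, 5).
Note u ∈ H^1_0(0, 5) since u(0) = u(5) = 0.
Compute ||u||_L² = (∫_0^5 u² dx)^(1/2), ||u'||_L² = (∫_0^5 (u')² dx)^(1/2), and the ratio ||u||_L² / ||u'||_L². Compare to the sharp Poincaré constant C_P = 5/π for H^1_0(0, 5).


||u||_L² / ||u'||_L² = 5*sqrt(14)/14 < C_P = 5/π.

u(x) = 3/2·x·(5 − x)^2, so u'(x) = 9*x^2/2 - 30*x + 75/2.
u(x) = 3/2·x·(5 − x)^2 vanishes at x = 0 and x = 5, so u ∈ H^1_0(0, 5). Differentiate via the product rule and integrate the resulting polynomials term by term.
  ∫_0^5 u² dx = ∫_0^5 (9*x^6/4 - 45*x^5 + 675*x^4/2 - 1125*x^3 + 5625*x^2/4) dx. Term by term:
    ∫_0^5 9*x^6/4 dx = 703125/28;  ∫_0^5 -45*x^5 dx = -234375/2;  ∫_0^5 675*x^4/2 dx = 421875/2;
    ∫_0^5 -1125*x^3 dx = -703125/4;  ∫_0^5 5625*x^2/4 dx = 234375/4.
  Sum: 703125/28 − 234375/2 + 421875/2 − 703125/4 + 234375/4 = 46875/28.
  ∫_0^5 (u')² dx = ∫_0^5 (81*x^4/4 - 270*x^3 + 2475*x^2/2 - 2250*x + 5625/4) dx. Term by term:
    ∫_0^5 81*x^4/4 dx = 50625/4;  ∫_0^5 -270*x^3 dx = -84375/2;  ∫_0^5 2475*x^2/2 dx = 103125/2;
    ∫_0^5 -2250*x dx = -28125;  ∫_0^5 5625/4 dx = 28125/4.
  Sum: 50625/4 − 84375/2 + 103125/2 − 28125 + 28125/4 = 1875/2.
∫_0^5 u² dx = 46875/28, so ||u||_L² = 125*sqrt(21)/14.
∫_0^5 (u')² dx = 1875/2, so ||u'||_L² = 25*sqrt(6)/2.
Ratio ||u||_L² / ||u'||_L² = 5*sqrt(14)/14.
Sharp Poincaré constant on H^1_0(0, 5) is C_P = L/π = 5/π, achieved by sin(π/5·x).
A polynomial bump cannot attain the sharp Poincaré constant (only the first sine eigenfunction does), so the ratio is strictly less than C_P, consistent with ||u||_L² ≤ C_P ||u'||_L².
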